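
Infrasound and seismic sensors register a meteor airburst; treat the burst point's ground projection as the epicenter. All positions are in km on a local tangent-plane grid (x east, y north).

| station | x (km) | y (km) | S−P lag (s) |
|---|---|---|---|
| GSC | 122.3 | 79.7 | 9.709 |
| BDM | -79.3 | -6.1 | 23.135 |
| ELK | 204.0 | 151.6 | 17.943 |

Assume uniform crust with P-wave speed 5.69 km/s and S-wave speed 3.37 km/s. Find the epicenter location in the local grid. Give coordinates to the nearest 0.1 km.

Distance from S−P lag: d = Δt · v_P v_S / (v_P − v_S) = Δt · (5.69·3.37)/(5.69−3.37) ≈ 8.2652·Δt.
So d_GSC = 80.25, d_BDM = 191.22, d_ELK = 148.30 km.
Circle about each station: (x − 122.3)² + (y − 79.7)² = 80.25²; (x + 79.3)² + (y + 6.1)² = 191.22²; (x − 204.0)² + (y − 151.6)² = 148.30².
Subtracting the GSC equation from the BDM and ELK equations removes the quadratic terms:
-403.2 x − 171.6 y = -45108.71
163.4 x + 143.8 y = 27736.35
Solving the 2×2 system: x ≈ 57.7, y ≈ 127.3 km.
Check against GSC (with the unrounded x, y): √((x − 122.3)²+(y − 79.7)²) = 80.28 ≈ 80.25 km. ✓

x ≈ 57.7 km, y ≈ 127.3 km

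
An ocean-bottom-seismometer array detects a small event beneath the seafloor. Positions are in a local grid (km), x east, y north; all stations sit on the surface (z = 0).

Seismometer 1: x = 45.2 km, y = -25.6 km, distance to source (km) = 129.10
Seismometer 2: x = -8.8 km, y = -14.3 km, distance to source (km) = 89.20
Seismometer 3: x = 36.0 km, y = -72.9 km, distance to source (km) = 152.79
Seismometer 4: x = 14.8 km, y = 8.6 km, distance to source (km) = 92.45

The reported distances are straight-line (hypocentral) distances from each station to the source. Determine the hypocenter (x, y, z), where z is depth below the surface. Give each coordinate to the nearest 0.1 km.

(-50.1, 39.0, 58.4)

Each station gives a sphere (x−x_i)² + (y−y_i)² + z² = d_i² (stations at z=0).
Subtracting the Seismometer 1 sphere from Seismometer 2 and Seismometer 3: z² cancels, leaving linear equations in x and y:
-108.0 x + 22.6 y = 6293.70
-18.4 x − 94.6 y = -2765.96
Solving: x ≈ -50.117, y ≈ 38.986 km (keep extra digits for the depth step; rounded: -50.1, 39.0).
Then from the Seismometer 1 sphere: z² = 129.10² − (x − 45.2)² − (y + 25.6)² with x = -50.117, y = 38.986, so z ≈ 58.396 ≈ 58.4 km.
Check against Seismometer 4 (with the unrounded solution): distance 92.45 ≈ 92.45 km. ✓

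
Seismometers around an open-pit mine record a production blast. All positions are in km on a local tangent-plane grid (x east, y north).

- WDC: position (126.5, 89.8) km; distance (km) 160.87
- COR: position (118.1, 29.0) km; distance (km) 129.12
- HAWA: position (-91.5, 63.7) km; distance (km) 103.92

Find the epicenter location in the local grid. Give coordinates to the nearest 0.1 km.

-8.1 km east, 1.7 km north

Circle about each station: (x − 126.5)² + (y − 89.8)² = 160.87²; (x − 118.1)² + (y − 29.0)² = 129.12²; (x + 91.5)² + (y − 63.7)² = 103.92².
Subtracting pairs of circle equations eliminates x²+y² and gives linear equations (the radical axes):
-16.8 x − 121.6 y = -70.50
-436.0 x − 52.2 y = 3443.44
Solving the 2×2 system: x ≈ -8.1, y ≈ 1.7 km.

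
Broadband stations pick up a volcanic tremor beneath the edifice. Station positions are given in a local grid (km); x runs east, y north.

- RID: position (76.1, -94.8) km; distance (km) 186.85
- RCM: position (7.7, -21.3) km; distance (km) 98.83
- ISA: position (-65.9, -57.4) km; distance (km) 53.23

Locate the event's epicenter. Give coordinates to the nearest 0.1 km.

Circle about each station: (x − 76.1)² + (y + 94.8)² = 186.85²; (x − 7.7)² + (y + 21.3)² = 98.83²; (x + 65.9)² + (y + 57.4)² = 53.23².
Subtracting pairs of circle equations eliminates x²+y² and gives linear equations (the radical axes):
-136.8 x + 147.0 y = 10880.28
-284.0 x + 74.8 y = 24938.81
Solving the 2×2 system: x ≈ -90.5, y ≈ -10.2 km.
Check against RID (with the unrounded x, y): √((x − 76.1)²+(y + 94.8)²) = 186.85 ≈ 186.85 km. ✓

(-90.5, -10.2)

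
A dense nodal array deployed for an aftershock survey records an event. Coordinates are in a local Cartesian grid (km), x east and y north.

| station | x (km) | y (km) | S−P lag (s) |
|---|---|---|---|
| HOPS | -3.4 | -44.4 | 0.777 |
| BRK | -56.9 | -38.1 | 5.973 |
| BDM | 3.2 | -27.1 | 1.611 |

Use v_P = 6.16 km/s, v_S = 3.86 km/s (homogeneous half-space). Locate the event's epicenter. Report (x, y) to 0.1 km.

x ≈ 4.6 km, y ≈ -43.7 km

Distance from S−P lag: d = Δt · v_P v_S / (v_P − v_S) = Δt · (6.16·3.86)/(6.16−3.86) ≈ 10.3381·Δt.
So d_HOPS = 8.03, d_BRK = 61.75, d_BDM = 16.65 km.
Circle about each station: (x + 3.4)² + (y + 44.4)² = 8.03²; (x + 56.9)² + (y + 38.1)² = 61.75²; (x − 3.2)² + (y + 27.1)² = 16.65².
Subtracting the HOPS equation from the BRK and BDM equations removes the quadratic terms:
-107.0 x + 12.6 y = -1042.28
13.2 x + 34.6 y = -1451.01
Solving the 2×2 system: x ≈ 4.6, y ≈ -43.7 km.
Check against HOPS (with the unrounded x, y): √((x + 3.4)²+(y + 44.4)²) = 8.03 ≈ 8.03 km. ✓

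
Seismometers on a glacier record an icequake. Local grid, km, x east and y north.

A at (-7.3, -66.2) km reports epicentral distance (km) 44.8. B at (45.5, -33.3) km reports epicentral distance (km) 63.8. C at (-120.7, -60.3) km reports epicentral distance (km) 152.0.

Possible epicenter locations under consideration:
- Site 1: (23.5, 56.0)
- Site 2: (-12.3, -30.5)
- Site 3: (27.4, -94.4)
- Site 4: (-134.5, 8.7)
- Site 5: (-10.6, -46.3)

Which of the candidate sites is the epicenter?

Site 3

For each candidate, compare |candidate − station| to the reported distance:
Site 1: residuals A 81.2, B 28.2, C 33.3 → max 81.2 km
Site 2: residuals A 8.8, B 5.9, C 39.6 → max 39.6 km
Site 3: residuals A 0.1, B 0.1, C 0.0 → max 0.1 km
Site 4: residuals A 102.8, B 121.0, C 81.6 → max 121.0 km
Site 5: residuals A 24.6, B 6.2, C 41.0 → max 41.0 km
Only Site 3 has all residuals ≈ 0.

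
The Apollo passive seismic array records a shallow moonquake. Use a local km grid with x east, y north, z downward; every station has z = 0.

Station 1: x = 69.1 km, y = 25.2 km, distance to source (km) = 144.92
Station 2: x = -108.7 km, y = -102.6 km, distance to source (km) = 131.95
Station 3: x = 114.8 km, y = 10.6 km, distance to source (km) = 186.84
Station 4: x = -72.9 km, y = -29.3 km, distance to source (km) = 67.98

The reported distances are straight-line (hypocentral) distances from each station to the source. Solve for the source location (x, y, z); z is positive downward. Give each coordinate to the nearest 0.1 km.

x ≈ -63.4 km, y ≈ 7.9 km, depth ≈ 56.1 km

Each station gives a sphere (x−x_i)² + (y−y_i)² + z² = d_i² (stations at z=0).
Subtracting the Station 1 sphere from Station 2 and Station 3: z² cancels, leaving linear equations in x and y:
-355.6 x − 255.6 y = 20523.60
91.4 x − 29.2 y = -6025.83
Solving: x ≈ -63.401, y ≈ 7.910 km (keep extra digits for the depth step; rounded: -63.4, 7.9).
Then from the Station 1 sphere: z² = 144.92² − (x − 69.1)² − (y − 25.2)² with x = -63.401, y = 7.910, so z ≈ 56.092 ≈ 56.1 km.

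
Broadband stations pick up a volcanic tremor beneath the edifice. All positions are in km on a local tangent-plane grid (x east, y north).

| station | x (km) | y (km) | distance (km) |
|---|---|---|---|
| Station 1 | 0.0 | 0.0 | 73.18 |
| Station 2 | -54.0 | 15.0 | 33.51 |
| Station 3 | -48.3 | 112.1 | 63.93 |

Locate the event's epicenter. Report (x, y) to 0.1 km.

-54.8 km east, 48.5 km north

Circle about each station: x² + y² = 73.18²; (x + 54.0)² + (y − 15.0)² = 33.51²; (x + 48.3)² + (y − 112.1)² = 63.93².
Subtracting the Station 1 equation from the Station 2 and Station 3 equations removes the quadratic terms:
-108.0 x + 30.0 y = 7373.39
-96.6 x + 224.2 y = 16167.57
Solving the 2×2 system: x ≈ -54.8, y ≈ 48.5 km.
Check against Station 1 (with the unrounded x, y): √(x²+y²) = 73.18 ≈ 73.18 km. ✓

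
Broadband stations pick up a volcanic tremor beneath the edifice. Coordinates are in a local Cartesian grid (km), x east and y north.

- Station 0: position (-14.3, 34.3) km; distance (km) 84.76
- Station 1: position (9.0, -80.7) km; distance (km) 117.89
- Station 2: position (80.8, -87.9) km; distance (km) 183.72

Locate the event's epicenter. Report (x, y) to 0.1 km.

Circle about each station: (x + 14.3)² + (y − 34.3)² = 84.76²; (x − 9.0)² + (y + 80.7)² = 117.89²; (x − 80.8)² + (y + 87.9)² = 183.72².
Subtracting pairs of circle equations eliminates x²+y² and gives linear equations (the radical axes):
46.6 x − 230.0 y = -1501.28
190.2 x − 244.4 y = -13694.71
Solving the 2×2 system: x ≈ -86.0, y ≈ -10.9 km.

x ≈ -86.0 km, y ≈ -10.9 km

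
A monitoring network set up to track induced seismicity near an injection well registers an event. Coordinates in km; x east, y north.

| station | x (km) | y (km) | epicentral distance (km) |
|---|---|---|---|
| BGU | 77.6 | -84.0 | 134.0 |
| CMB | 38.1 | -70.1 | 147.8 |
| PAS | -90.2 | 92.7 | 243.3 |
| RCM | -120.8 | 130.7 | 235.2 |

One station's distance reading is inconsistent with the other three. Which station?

Solve using three stations at a time. Using BGU, CMB, PAS (subtract circle equations pairwise → linear system) gives (x, y) ≈ (145.3, 31.6).
Distances from that point to each station vs reported:
  BGU: calculated 134.0 vs reported 134.0 → residual 0.0 km
  CMB: calculated 147.8 vs reported 147.8 → residual 0.0 km
  PAS: calculated 243.3 vs reported 243.3 → residual 0.0 km
  RCM: calculated 284.0 vs reported 235.2 → residual 48.8 km
BGU, CMB, PAS are mutually consistent (residuals ≈ 0); RCM is off by 48.8 km.

RCM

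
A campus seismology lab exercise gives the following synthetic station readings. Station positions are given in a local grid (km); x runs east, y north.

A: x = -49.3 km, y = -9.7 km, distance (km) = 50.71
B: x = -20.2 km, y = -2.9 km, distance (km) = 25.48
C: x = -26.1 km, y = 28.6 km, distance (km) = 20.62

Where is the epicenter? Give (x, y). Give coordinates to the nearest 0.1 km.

Circle about each station: (x + 49.3)² + (y + 9.7)² = 50.71²; (x + 20.2)² + (y + 2.9)² = 25.48²; (x + 26.1)² + (y − 28.6)² = 20.62².
Subtracting the A equation from the B and C equations removes the quadratic terms:
58.2 x + 13.6 y = -185.86
46.4 x + 76.6 y = 1120.91
Solving the 2×2 system: x ≈ -7.7, y ≈ 19.3 km.

-7.7 km east, 19.3 km north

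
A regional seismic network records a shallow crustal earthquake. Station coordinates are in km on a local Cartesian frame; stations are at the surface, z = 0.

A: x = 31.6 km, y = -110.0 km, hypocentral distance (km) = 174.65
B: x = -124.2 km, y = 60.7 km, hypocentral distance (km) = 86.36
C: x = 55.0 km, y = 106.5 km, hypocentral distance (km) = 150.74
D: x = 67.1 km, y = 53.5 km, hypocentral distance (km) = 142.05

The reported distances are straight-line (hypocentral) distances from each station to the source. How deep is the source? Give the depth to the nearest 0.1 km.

z ≈ 51.1 km

Each station gives a sphere (x−x_i)² + (y−y_i)² + z² = d_i² (stations at z=0).
Subtracting the A sphere from B and C: z² cancels, leaving linear equations in x and y:
-311.6 x + 341.4 y = 29056.14
46.8 x + 433.0 y = 9048.76
Solving: x ≈ -62.903, y ≈ 27.697 km (keep extra digits for the depth step; rounded: -62.9, 27.7).
Then from the A sphere: z² = 174.65² − (x − 31.6)² − (y + 110.0)² with x = -62.903, y = 27.697, so z ≈ 51.101 ≈ 51.1 km.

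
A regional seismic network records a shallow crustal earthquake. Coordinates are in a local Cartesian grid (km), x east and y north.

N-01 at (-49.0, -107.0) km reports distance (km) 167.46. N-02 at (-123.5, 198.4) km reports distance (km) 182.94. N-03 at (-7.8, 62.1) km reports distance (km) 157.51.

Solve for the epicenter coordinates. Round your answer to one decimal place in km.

Circle about each station: (x + 49.0)² + (y + 107.0)² = 167.46²; (x + 123.5)² + (y − 198.4)² = 182.94²; (x + 7.8)² + (y − 62.1)² = 157.51².
Subtracting the N-01 equation from the N-02 and N-03 equations removes the quadratic terms:
-149.0 x + 610.8 y = 35340.62
82.4 x + 338.2 y = -6699.30
Solving the 2×2 system: x ≈ -159.3, y ≈ 19.0 km.

x ≈ -159.3 km, y ≈ 19.0 km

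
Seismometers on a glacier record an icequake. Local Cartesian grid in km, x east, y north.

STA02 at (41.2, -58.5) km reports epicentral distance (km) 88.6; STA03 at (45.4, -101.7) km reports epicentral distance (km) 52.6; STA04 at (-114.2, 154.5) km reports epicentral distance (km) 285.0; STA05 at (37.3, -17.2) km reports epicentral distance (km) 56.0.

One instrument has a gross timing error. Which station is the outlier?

STA02

Solve using three stations at a time. Using STA03, STA04, STA05 (subtract circle equations pairwise → linear system) gives (x, y) ≈ (75.3, -58.4).
Distances from that point to each station vs reported:
  STA02: calculated 34.1 vs reported 88.6 → residual 54.5 km
  STA03: calculated 52.6 vs reported 52.6 → residual 0.0 km
  STA04: calculated 285.0 vs reported 285.0 → residual 0.0 km
  STA05: calculated 56.0 vs reported 56.0 → residual 0.0 km
STA03, STA04, STA05 are mutually consistent (residuals ≈ 0); STA02 is off by 54.5 km.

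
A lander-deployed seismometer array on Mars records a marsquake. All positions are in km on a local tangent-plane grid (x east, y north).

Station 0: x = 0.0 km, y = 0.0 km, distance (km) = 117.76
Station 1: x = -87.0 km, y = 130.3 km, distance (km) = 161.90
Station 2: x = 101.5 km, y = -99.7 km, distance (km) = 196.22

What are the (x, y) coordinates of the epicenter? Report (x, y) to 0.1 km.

(70.8, 94.1)

Circle about each station: x² + y² = 117.76²; (x + 87.0)² + (y − 130.3)² = 161.90²; (x − 101.5)² + (y + 99.7)² = 196.22².
Subtracting pairs of circle equations eliminates x²+y² and gives linear equations (the radical axes):
-174.0 x + 260.6 y = 12202.90
203.0 x − 199.4 y = -4392.53
Solving the 2×2 system: x ≈ 70.8, y ≈ 94.1 km.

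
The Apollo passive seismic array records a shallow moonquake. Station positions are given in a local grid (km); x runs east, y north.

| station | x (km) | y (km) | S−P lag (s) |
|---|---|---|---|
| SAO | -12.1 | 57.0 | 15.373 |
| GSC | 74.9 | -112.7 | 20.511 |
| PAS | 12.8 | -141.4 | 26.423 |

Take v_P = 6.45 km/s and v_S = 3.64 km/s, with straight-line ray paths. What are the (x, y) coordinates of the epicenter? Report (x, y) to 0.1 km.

Distance from S−P lag: d = Δt · v_P v_S / (v_P − v_S) = Δt · (6.45·3.64)/(6.45−3.64) ≈ 8.3552·Δt.
So d_SAO = 128.44, d_GSC = 171.37, d_PAS = 220.77 km.
Circle about each station: (x + 12.1)² + (y − 57.0)² = 128.44²; (x − 74.9)² + (y + 112.7)² = 171.37²; (x − 12.8)² + (y + 141.4)² = 220.77².
Subtracting pairs of circle equations eliminates x²+y² and gives linear equations (the radical axes):
174.0 x − 339.4 y = 2045.05
49.8 x − 396.8 y = -15480.17
Solving the 2×2 system: x ≈ 116.3, y ≈ 53.6 km.

(116.3, 53.6)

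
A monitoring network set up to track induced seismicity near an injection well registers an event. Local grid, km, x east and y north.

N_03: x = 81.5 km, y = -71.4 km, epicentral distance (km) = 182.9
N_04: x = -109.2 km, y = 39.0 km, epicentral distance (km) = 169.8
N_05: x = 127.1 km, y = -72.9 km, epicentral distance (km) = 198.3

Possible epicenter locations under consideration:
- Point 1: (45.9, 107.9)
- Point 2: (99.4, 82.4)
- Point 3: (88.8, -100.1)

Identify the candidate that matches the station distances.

Point 1

For each candidate, compare |candidate − station| to the reported distance:
Point 1: residuals N_03 0.1, N_04 0.1, N_05 0.1 → max 0.1 km
Point 2: residuals N_03 28.1, N_04 43.3, N_05 40.5 → max 43.3 km
Point 3: residuals N_03 153.3, N_04 72.2, N_05 151.3 → max 153.3 km
Only Point 1 has all residuals ≈ 0.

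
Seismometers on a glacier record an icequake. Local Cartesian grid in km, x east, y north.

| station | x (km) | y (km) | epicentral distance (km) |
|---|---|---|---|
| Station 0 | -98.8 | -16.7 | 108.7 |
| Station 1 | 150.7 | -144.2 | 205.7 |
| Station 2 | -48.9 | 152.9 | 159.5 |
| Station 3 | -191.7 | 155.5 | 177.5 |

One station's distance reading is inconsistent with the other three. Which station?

Station 3

Solve using three stations at a time. Using Station 0, Station 1, Station 2 (subtract circle equations pairwise → linear system) gives (x, y) ≈ (7.9, 3.9).
Distances from that point to each station vs reported:
  Station 0: calculated 108.7 vs reported 108.7 → residual 0.0 km
  Station 1: calculated 205.7 vs reported 205.7 → residual 0.0 km
  Station 2: calculated 159.5 vs reported 159.5 → residual 0.0 km
  Station 3: calculated 250.7 vs reported 177.5 → residual 73.2 km
Station 0, Station 1, Station 2 are mutually consistent (residuals ≈ 0); Station 3 is off by 73.2 km.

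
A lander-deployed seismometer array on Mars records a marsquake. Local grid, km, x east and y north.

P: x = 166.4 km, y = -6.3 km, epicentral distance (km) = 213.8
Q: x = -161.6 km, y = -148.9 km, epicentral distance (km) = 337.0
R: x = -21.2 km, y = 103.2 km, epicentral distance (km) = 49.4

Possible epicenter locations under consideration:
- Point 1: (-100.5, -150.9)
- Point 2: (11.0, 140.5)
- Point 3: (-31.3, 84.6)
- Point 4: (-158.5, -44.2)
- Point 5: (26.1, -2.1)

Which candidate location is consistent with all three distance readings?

Point 2

For each candidate, compare |candidate − station| to the reported distance:
Point 1: residuals P 89.8, Q 275.9, R 216.8 → max 275.9 km
Point 2: residuals P 0.0, Q 0.0, R 0.1 → max 0.1 km
Point 3: residuals P 3.8, Q 69.6, R 28.2 → max 69.6 km
Point 4: residuals P 113.3, Q 232.3, R 152.0 → max 232.3 km
Point 5: residuals P 73.4, Q 98.7, R 66.0 → max 98.7 km
Only Point 2 has all residuals ≈ 0.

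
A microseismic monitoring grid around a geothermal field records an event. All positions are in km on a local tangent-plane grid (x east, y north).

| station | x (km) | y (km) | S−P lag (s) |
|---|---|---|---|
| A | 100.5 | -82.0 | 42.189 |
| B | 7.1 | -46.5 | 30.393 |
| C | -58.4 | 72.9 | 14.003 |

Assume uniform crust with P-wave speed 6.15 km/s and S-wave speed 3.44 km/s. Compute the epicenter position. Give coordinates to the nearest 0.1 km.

(-151.8, 129.7)

Distance from S−P lag: d = Δt · v_P v_S / (v_P − v_S) = Δt · (6.15·3.44)/(6.15−3.44) ≈ 7.8066·Δt.
So d_A = 329.35, d_B = 237.27, d_C = 109.32 km.
Circle about each station: (x − 100.5)² + (y + 82.0)² = 329.35²; (x − 7.1)² + (y + 46.5)² = 237.27²; (x + 58.4)² + (y − 72.9)² = 109.32².
Subtracting pairs of circle equations eliminates x²+y² and gives linear equations (the radical axes):
-186.8 x + 71.0 y = 37562.78
-317.8 x + 309.8 y = 88421.28
Solving the 2×2 system: x ≈ -151.8, y ≈ 129.7 km.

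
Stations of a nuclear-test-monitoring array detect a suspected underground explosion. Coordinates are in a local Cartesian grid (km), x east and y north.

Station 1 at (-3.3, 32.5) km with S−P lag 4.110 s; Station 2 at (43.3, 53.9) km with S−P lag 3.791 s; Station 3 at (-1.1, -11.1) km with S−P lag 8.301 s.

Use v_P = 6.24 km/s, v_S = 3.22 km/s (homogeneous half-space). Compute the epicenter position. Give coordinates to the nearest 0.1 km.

Distance from S−P lag: d = Δt · v_P v_S / (v_P − v_S) = Δt · (6.24·3.22)/(6.24−3.22) ≈ 6.6532·Δt.
So d_Station 1 = 27.34, d_Station 2 = 25.22, d_Station 3 = 55.23 km.
Circle about each station: (x + 3.3)² + (y − 32.5)² = 27.34²; (x − 43.3)² + (y − 53.9)² = 25.22²; (x + 1.1)² + (y + 11.1)² = 55.23².
Subtracting the Station 1 equation from the Station 2 and Station 3 equations removes the quadratic terms:
93.2 x + 42.8 y = 3824.39
4.4 x − 87.2 y = -3245.60
Solving the 2×2 system: x ≈ 23.4, y ≈ 38.4 km.

23.4 km east, 38.4 km north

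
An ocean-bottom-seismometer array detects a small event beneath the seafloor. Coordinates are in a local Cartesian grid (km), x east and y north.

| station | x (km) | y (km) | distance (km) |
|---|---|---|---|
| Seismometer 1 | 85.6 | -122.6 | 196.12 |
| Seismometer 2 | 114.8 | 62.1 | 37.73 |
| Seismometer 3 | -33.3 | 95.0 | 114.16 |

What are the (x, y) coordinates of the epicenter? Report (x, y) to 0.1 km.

Circle about each station: (x − 85.6)² + (y + 122.6)² = 196.12²; (x − 114.8)² + (y − 62.1)² = 37.73²; (x + 33.3)² + (y − 95.0)² = 114.16².
Subtracting pairs of circle equations eliminates x²+y² and gives linear equations (the radical axes):
58.4 x + 369.4 y = 31716.83
-237.8 x + 435.2 y = 13206.32
Solving the 2×2 system: x ≈ 78.8, y ≈ 73.4 km.

(78.8, 73.4)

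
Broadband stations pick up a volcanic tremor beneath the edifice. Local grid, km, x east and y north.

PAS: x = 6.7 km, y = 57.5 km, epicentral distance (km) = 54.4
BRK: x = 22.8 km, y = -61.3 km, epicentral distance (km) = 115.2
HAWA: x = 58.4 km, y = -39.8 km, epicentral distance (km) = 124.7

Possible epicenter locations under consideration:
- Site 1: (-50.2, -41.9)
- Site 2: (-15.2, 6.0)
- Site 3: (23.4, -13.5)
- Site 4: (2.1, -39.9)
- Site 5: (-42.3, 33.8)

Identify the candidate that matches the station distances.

Site 5

For each candidate, compare |candidate − station| to the reported distance:
Site 1: residuals PAS 60.1, BRK 39.7, HAWA 16.1 → max 60.1 km
Site 2: residuals PAS 1.6, BRK 37.9, HAWA 38.0 → max 38.0 km
Site 3: residuals PAS 18.5, BRK 67.4, HAWA 80.9 → max 80.9 km
Site 4: residuals PAS 43.1, BRK 85.4, HAWA 68.4 → max 85.4 km
Site 5: residuals PAS 0.0, BRK 0.0, HAWA 0.0 → max 0.0 km
Only Site 5 has all residuals ≈ 0.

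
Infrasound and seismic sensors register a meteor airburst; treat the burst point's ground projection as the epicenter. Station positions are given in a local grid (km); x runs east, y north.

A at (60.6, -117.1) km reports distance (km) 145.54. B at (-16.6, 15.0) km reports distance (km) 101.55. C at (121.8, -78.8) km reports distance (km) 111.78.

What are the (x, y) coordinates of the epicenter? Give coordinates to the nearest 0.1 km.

Circle about each station: (x − 60.6)² + (y + 117.1)² = 145.54²; (x + 16.6)² + (y − 15.0)² = 101.55²; (x − 121.8)² + (y + 78.8)² = 111.78².
Subtracting the A equation from the B and C equations removes the quadratic terms:
-154.4 x + 264.2 y = -6014.72
122.4 x + 76.6 y = 12347.03
Solving the 2×2 system: x ≈ 84.3, y ≈ 26.5 km.

84.3 km east, 26.5 km north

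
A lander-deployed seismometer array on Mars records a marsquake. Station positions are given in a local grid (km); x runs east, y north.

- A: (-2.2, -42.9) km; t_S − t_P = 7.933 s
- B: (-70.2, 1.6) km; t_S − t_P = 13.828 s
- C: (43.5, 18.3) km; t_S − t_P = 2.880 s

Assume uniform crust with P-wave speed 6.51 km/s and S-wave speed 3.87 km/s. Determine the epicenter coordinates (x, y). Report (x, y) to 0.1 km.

Distance from S−P lag: d = Δt · v_P v_S / (v_P − v_S) = Δt · (6.51·3.87)/(6.51−3.87) ≈ 9.5431·Δt.
So d_A = 75.71, d_B = 131.96, d_C = 27.48 km.
Circle about each station: (x + 2.2)² + (y + 42.9)² = 75.71²; (x + 70.2)² + (y − 1.6)² = 131.96²; (x − 43.5)² + (y − 18.3)² = 27.48².
Subtracting the A equation from the B and C equations removes the quadratic terms:
-136.0 x + 89.0 y = -8596.09
91.4 x + 122.4 y = 5358.74
Solving the 2×2 system: x ≈ 61.7, y ≈ -2.3 km.

(61.7, -2.3)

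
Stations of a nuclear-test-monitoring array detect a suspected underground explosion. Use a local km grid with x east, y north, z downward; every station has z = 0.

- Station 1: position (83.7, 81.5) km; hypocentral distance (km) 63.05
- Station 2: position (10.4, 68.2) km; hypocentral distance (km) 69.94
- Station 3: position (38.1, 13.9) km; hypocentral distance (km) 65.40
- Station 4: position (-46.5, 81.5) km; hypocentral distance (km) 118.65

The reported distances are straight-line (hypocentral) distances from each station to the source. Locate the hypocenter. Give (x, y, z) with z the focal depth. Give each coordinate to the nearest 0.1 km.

Each station gives a sphere (x−x_i)² + (y−y_i)² + z² = d_i² (stations at z=0).
Subtracting the Station 1 sphere from Station 2 and Station 3: z² cancels, leaving linear equations in x and y:
-146.6 x − 26.6 y = -9804.84
-91.2 x − 135.2 y = -12304.98
Solving: x ≈ 57.392, y ≈ 52.299 km (keep extra digits for the depth step; rounded: 57.4, 52.3).
Then from the Station 1 sphere: z² = 63.05² − (x − 83.7)² − (y − 81.5)² with x = 57.392, y = 52.299, so z ≈ 49.300 ≈ 49.3 km.

x ≈ 57.4 km, y ≈ 52.3 km, depth ≈ 49.3 km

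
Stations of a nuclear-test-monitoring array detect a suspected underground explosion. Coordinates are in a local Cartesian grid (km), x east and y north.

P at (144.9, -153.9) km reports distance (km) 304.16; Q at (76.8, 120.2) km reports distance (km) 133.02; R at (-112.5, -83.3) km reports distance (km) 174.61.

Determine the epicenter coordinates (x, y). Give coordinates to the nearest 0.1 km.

(-49.9, 79.7)

Circle about each station: (x − 144.9)² + (y + 153.9)² = 304.16²; (x − 76.8)² + (y − 120.2)² = 133.02²; (x + 112.5)² + (y + 83.3)² = 174.61².
Subtracting pairs of circle equations eliminates x²+y² and gives linear equations (the radical axes):
-136.2 x + 548.2 y = 50484.05
-514.8 x + 141.2 y = 36938.57
Solving the 2×2 system: x ≈ -49.9, y ≈ 79.7 km.
Check against P (with the unrounded x, y): √((x − 144.9)²+(y + 153.9)²) = 304.16 ≈ 304.16 km. ✓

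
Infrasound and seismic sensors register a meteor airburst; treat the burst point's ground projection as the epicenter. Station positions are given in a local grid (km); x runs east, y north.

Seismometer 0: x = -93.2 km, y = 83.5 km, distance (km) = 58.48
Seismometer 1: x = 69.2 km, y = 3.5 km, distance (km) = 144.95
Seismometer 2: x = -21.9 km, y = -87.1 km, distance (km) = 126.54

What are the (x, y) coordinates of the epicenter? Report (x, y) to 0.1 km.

-73.6 km east, 28.4 km north

Circle about each station: (x + 93.2)² + (y − 83.5)² = 58.48²; (x − 69.2)² + (y − 3.5)² = 144.95²; (x + 21.9)² + (y + 87.1)² = 126.54².
Subtracting pairs of circle equations eliminates x²+y² and gives linear equations (the radical axes):
324.8 x − 160.0 y = -28448.19
142.6 x − 341.2 y = -20184.93
Solving the 2×2 system: x ≈ -73.6, y ≈ 28.4 km.
Check against Seismometer 0 (with the unrounded x, y): √((x + 93.2)²+(y − 83.5)²) = 58.48 ≈ 58.48 km. ✓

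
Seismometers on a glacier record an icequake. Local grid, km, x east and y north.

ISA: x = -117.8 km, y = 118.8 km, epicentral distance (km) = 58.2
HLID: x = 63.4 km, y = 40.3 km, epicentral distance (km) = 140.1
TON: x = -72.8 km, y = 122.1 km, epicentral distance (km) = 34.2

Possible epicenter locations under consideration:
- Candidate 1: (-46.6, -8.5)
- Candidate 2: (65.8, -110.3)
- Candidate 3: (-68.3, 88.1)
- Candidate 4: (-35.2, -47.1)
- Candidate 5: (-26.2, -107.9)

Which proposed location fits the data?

For each candidate, compare |candidate − station| to the reported distance:
Candidate 1: residuals ISA 87.7, HLID 19.8, TON 99.0 → max 99.0 km
Candidate 2: residuals ISA 235.4, HLID 10.5, TON 236.4 → max 236.4 km
Candidate 3: residuals ISA 0.0, HLID 0.0, TON 0.1 → max 0.1 km
Candidate 4: residuals ISA 127.1, HLID 8.3, TON 139.1 → max 139.1 km
Candidate 5: residuals ISA 186.3, HLID 33.1, TON 200.5 → max 200.5 km
Only Candidate 3 has all residuals ≈ 0.

Candidate 3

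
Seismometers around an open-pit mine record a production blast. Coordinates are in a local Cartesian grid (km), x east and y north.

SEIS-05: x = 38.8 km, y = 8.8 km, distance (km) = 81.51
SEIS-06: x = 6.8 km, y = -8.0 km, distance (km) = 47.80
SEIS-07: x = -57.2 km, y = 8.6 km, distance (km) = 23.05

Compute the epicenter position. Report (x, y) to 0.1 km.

(-41.0, -7.8)

Circle about each station: (x − 38.8)² + (y − 8.8)² = 81.51²; (x − 6.8)² + (y + 8.0)² = 47.80²; (x + 57.2)² + (y − 8.6)² = 23.05².
Subtracting the SEIS-05 equation from the SEIS-06 and SEIS-07 equations removes the quadratic terms:
-64.0 x − 33.6 y = 2886.40
-192.0 x − 0.4 y = 7875.50
Solving the 2×2 system: x ≈ -41.0, y ≈ -7.8 km.
Check against SEIS-05 (with the unrounded x, y): √((x − 38.8)²+(y − 8.8)²) = 81.51 ≈ 81.51 km. ✓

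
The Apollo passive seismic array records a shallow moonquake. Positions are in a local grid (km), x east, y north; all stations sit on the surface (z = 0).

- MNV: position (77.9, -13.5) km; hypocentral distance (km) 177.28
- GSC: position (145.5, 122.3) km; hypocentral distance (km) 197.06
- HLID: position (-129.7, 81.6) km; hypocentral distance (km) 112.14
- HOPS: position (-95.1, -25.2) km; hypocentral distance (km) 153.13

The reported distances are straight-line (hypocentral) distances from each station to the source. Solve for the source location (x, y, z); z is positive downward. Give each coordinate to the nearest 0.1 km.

Each station gives a sphere (x−x_i)² + (y−y_i)² + z² = d_i² (stations at z=0).
Subtracting the MNV sphere from GSC and HLID: z² cancels, leaving linear equations in x and y:
135.2 x + 271.6 y = 22472.43
-415.2 x + 190.2 y = 36082.81
Solving: x ≈ -39.903, y ≈ 102.604 km (keep extra digits for the depth step; rounded: -39.9, 102.6).
Then from the MNV sphere: z² = 177.28² − (x − 77.9)² − (y + 13.5)² with x = -39.903, y = 102.604, so z ≈ 63.801 ≈ 63.8 km.
Check against HOPS (with the unrounded solution): distance 153.14 ≈ 153.13 km. ✓

x ≈ -39.9 km, y ≈ 102.6 km, depth ≈ 63.8 km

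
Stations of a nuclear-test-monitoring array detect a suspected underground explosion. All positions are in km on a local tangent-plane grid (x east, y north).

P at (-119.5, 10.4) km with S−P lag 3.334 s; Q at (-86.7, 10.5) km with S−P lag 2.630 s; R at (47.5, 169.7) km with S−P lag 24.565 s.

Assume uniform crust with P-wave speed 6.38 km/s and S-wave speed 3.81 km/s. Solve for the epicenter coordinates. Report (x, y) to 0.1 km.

Distance from S−P lag: d = Δt · v_P v_S / (v_P − v_S) = Δt · (6.38·3.81)/(6.38−3.81) ≈ 9.4583·Δt.
So d_P = 31.53, d_Q = 24.88, d_R = 232.34 km.
Circle about each station: (x + 119.5)² + (y − 10.4)² = 31.53²; (x + 86.7)² + (y − 10.5)² = 24.88²; (x − 47.5)² + (y − 169.7)² = 232.34².
Subtracting pairs of circle equations eliminates x²+y² and gives linear equations (the radical axes):
65.6 x + 0.2 y = -6386.14
334.0 x + 318.6 y = -36321.80
Solving the 2×2 system: x ≈ -97.3, y ≈ -12.0 km.

x ≈ -97.3 km, y ≈ -12.0 km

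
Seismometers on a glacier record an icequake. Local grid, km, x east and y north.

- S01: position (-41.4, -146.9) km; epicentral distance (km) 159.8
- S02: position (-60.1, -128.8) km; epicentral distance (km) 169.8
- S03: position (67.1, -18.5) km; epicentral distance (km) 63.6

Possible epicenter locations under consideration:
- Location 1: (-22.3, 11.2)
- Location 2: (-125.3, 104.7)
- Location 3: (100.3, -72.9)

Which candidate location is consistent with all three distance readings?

Location 3

For each candidate, compare |candidate − station| to the reported distance:
Location 1: residuals S01 0.6, S02 24.8, S03 30.6 → max 30.6 km
Location 2: residuals S01 105.4, S02 72.6, S03 164.9 → max 164.9 km
Location 3: residuals S01 0.1, S02 0.1, S03 0.1 → max 0.1 km
Only Location 3 has all residuals ≈ 0.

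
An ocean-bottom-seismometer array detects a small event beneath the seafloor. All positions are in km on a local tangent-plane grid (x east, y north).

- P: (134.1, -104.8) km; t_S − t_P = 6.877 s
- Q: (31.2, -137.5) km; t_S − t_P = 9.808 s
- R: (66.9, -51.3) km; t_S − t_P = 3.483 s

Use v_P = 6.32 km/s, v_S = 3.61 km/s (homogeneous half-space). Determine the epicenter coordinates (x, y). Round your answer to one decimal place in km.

(84.7, -74.6)

Distance from S−P lag: d = Δt · v_P v_S / (v_P − v_S) = Δt · (6.32·3.61)/(6.32−3.61) ≈ 8.4189·Δt.
So d_P = 57.90, d_Q = 82.57, d_R = 29.32 km.
Circle about each station: (x − 134.1)² + (y + 104.8)² = 57.90²; (x − 31.2)² + (y + 137.5)² = 82.57²; (x − 66.9)² + (y + 51.3)² = 29.32².
Subtracting the P equation from the Q and R equations removes the quadratic terms:
-205.8 x − 65.4 y = -12551.55
-134.4 x + 107.0 y = -19365.80
Solving the 2×2 system: x ≈ 84.7, y ≈ -74.6 km.
Check against P (with the unrounded x, y): √((x − 134.1)²+(y + 104.8)²) = 57.90 ≈ 57.90 km. ✓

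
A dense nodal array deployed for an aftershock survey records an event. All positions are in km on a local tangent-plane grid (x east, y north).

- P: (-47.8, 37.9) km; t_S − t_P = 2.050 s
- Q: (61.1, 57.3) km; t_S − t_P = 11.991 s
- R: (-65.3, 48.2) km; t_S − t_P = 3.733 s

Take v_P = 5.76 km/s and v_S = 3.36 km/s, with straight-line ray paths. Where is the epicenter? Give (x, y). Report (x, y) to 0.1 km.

-35.2 km east, 48.6 km north

Distance from S−P lag: d = Δt · v_P v_S / (v_P − v_S) = Δt · (5.76·3.36)/(5.76−3.36) ≈ 8.0640·Δt.
So d_P = 16.53, d_Q = 96.70, d_R = 30.10 km.
Circle about each station: (x + 47.8)² + (y − 37.9)² = 16.53²; (x − 61.1)² + (y − 57.3)² = 96.70²; (x + 65.3)² + (y − 48.2)² = 30.10².
Subtracting the P equation from the Q and R equations removes the quadratic terms:
217.8 x + 38.8 y = -5782.40
-35.0 x + 20.6 y = 2233.31
Solving the 2×2 system: x ≈ -35.2, y ≈ 48.6 km.
Check against P (with the unrounded x, y): √((x + 47.8)²+(y − 37.9)²) = 16.52 ≈ 16.53 km. ✓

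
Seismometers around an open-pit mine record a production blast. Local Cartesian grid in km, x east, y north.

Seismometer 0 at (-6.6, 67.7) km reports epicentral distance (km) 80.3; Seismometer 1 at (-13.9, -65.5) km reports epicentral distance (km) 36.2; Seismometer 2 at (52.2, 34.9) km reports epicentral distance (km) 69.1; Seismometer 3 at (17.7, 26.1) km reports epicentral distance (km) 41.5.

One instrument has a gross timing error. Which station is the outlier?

Solve using three stations at a time. Using Seismometer 0, Seismometer 2, Seismometer 3 (subtract circle equations pairwise → linear system) gives (x, y) ≈ (1.6, -12.2).
Distances from that point to each station vs reported:
  Seismometer 0: calculated 80.3 vs reported 80.3 → residual 0.0 km
  Seismometer 1: calculated 55.5 vs reported 36.2 → residual 19.3 km
  Seismometer 2: calculated 69.1 vs reported 69.1 → residual 0.0 km
  Seismometer 3: calculated 41.6 vs reported 41.5 → residual 0.1 km
Seismometer 0, Seismometer 2, Seismometer 3 are mutually consistent (residuals ≈ 0); Seismometer 1 is off by 19.3 km.

Seismometer 1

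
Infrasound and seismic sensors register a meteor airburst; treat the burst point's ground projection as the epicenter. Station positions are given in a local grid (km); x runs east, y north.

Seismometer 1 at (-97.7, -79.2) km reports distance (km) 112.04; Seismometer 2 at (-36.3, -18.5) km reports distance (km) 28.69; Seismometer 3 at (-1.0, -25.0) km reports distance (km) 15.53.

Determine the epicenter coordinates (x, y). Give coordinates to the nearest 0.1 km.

Circle about each station: (x + 97.7)² + (y + 79.2)² = 112.04²; (x + 36.3)² + (y + 18.5)² = 28.69²; (x + 1.0)² + (y + 25.0)² = 15.53².
Subtracting pairs of circle equations eliminates x²+y² and gives linear equations (the radical axes):
122.8 x + 121.4 y = -2428.14
193.4 x + 108.4 y = -2880.15
Solving the 2×2 system: x ≈ -8.5, y ≈ -11.4 km.

-8.5 km east, -11.4 km north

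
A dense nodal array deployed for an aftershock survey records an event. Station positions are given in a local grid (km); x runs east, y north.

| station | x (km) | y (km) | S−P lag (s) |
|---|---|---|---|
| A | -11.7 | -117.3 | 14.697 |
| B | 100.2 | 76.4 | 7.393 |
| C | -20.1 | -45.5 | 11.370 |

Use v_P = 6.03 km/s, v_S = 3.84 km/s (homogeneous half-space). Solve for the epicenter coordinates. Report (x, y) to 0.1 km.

x ≈ 91.7 km, y ≈ -1.3 km

Distance from S−P lag: d = Δt · v_P v_S / (v_P − v_S) = Δt · (6.03·3.84)/(6.03−3.84) ≈ 10.5732·Δt.
So d_A = 155.39, d_B = 78.17, d_C = 120.22 km.
Circle about each station: (x + 11.7)² + (y + 117.3)² = 155.39²; (x − 100.2)² + (y − 76.4)² = 78.17²; (x + 20.1)² + (y + 45.5)² = 120.22².
Subtracting the A equation from the B and C equations removes the quadratic terms:
223.8 x + 387.4 y = 20016.32
-16.8 x + 143.6 y = -1728.72
Solving the 2×2 system: x ≈ 91.7, y ≈ -1.3 km.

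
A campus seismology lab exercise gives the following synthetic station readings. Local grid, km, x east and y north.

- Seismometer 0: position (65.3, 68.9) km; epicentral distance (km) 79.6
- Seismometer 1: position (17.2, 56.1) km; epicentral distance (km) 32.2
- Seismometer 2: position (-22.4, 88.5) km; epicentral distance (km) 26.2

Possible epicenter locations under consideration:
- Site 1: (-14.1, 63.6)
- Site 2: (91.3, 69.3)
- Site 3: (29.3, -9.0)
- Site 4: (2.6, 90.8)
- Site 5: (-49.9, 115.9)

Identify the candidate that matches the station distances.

For each candidate, compare |candidate − station| to the reported distance:
Site 1: residuals Seismometer 0 0.0, Seismometer 1 0.0, Seismometer 2 0.0 → max 0.0 km
Site 2: residuals Seismometer 0 53.6, Seismometer 1 43.1, Seismometer 2 89.1 → max 89.1 km
Site 3: residuals Seismometer 0 6.2, Seismometer 1 34.0, Seismometer 2 84.2 → max 84.2 km
Site 4: residuals Seismometer 0 13.2, Seismometer 1 5.4, Seismometer 2 1.1 → max 13.2 km
Site 5: residuals Seismometer 0 44.8, Seismometer 1 57.7, Seismometer 2 12.6 → max 57.7 km
Only Site 1 has all residuals ≈ 0.

Site 1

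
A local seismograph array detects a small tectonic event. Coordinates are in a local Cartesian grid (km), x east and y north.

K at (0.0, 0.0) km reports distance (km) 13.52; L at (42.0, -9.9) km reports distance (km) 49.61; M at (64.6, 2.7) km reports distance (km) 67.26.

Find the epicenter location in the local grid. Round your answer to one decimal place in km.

Circle about each station: x² + y² = 13.52²; (x − 42.0)² + (y + 9.9)² = 49.61²; (x − 64.6)² + (y − 2.7)² = 67.26².
Subtracting the K equation from the L and M equations removes the quadratic terms:
84.0 x − 19.8 y = -416.35
129.2 x + 5.4 y = -160.67
Solving the 2×2 system: x ≈ -1.8, y ≈ 13.4 km.

-1.8 km east, 13.4 km north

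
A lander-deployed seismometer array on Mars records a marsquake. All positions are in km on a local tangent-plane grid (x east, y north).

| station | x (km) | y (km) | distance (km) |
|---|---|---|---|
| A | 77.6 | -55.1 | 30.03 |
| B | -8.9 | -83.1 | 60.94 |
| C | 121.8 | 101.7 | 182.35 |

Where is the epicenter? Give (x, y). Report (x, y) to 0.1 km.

Circle about each station: (x − 77.6)² + (y + 55.1)² = 30.03²; (x + 8.9)² + (y + 83.1)² = 60.94²; (x − 121.8)² + (y − 101.7)² = 182.35².
Subtracting the A equation from the B and C equations removes the quadratic terms:
-173.0 x − 56.0 y = -4884.83
88.4 x + 313.6 y = -16229.36
Solving the 2×2 system: x ≈ 49.5, y ≈ -65.7 km.
Check against A (with the unrounded x, y): √((x − 77.6)²+(y + 55.1)²) = 30.03 ≈ 30.03 km. ✓

x ≈ 49.5 km, y ≈ -65.7 km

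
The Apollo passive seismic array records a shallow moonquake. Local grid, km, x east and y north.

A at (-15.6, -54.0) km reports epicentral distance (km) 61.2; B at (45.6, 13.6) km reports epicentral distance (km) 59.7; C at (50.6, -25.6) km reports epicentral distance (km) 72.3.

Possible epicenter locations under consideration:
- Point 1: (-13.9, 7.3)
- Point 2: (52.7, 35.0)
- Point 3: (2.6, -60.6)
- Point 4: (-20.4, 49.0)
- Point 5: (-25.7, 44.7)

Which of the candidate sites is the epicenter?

For each candidate, compare |candidate − station| to the reported distance:
Point 1: residuals A 0.1, B 0.1, C 0.1 → max 0.1 km
Point 2: residuals A 51.0, B 37.2, C 11.7 → max 51.0 km
Point 3: residuals A 41.8, B 26.1, C 12.9 → max 41.8 km
Point 4: residuals A 41.9, B 15.2, C 30.7 → max 41.9 km
Point 5: residuals A 38.0, B 18.1, C 31.4 → max 38.0 km
Only Point 1 has all residuals ≈ 0.

Point 1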